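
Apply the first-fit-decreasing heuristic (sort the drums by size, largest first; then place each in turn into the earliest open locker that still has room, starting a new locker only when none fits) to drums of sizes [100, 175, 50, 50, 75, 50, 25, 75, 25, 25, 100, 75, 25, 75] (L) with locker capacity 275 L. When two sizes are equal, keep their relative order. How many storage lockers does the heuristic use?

4

Sorted descending: 175, 100, 100, 75, 75, 75, 75, 50, 50, 50, 25, 25, 25, 25.
  175 → locker 1 (new)  [load 175/275]
  100 → locker 1  [load 275/275]
  100 → locker 2 (new)  [load 100/275]
  75 → locker 2  [load 175/275]
  75 → locker 2  [load 250/275]
  75 → locker 3 (new)  [load 75/275]
  75 → locker 3  [load 150/275]
  50 → locker 3  [load 200/275]
  50 → locker 3  [load 250/275]
  50 → locker 4 (new)  [load 50/275]
  25 → locker 2  [load 275/275]
  25 → locker 3  [load 275/275]
  25 → locker 4  [load 75/275]
  25 → locker 4  [load 100/275]
4 storage lockers opened.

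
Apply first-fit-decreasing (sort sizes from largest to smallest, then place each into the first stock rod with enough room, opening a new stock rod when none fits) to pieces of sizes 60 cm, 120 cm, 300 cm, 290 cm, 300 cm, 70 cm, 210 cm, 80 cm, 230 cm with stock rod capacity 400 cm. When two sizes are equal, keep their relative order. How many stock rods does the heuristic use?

5

Sorted descending: 300, 300, 290, 230, 210, 120, 80, 70, 60.
  300 → stock rod 1 (new)  [load 300/400]
  300 → stock rod 2 (new)  [load 300/400]
  290 → stock rod 3 (new)  [load 290/400]
  230 → stock rod 4 (new)  [load 230/400]
  210 → stock rod 5 (new)  [load 210/400]
  120 → stock rod 4  [load 350/400]
  80 → stock rod 1  [load 380/400]
  70 → stock rod 2  [load 370/400]
  60 → stock rod 3  [load 350/400]
5 stock rods opened.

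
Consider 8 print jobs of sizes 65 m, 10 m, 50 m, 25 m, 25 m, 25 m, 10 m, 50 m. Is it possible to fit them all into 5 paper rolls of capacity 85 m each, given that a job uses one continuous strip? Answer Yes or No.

A valid assignment using 4 paper rolls:
  roll 1: 65 + 10 + 10 = 85
  roll 2: 50 + 25 = 75
  roll 3: 50 + 25 = 75
  roll 4: 25 = 25
That uses only 4 ≤ 5, so 5 paper rolls are enough.

Yes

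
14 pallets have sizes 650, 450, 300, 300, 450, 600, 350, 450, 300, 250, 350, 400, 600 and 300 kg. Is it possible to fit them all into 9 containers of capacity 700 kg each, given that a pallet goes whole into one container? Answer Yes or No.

Total = 5750 kg; ⌈5750/700⌉ = 9.
The bound of 9 does not rule out 9, but exhaustive search shows no assignment into 9 containers of capacity 700 kg exists — the minimum is 10.

No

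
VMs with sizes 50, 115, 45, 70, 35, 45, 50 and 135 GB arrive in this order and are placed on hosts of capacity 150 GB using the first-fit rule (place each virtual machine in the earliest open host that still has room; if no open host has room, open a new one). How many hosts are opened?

5

  50 → host 1 (new)  [load 50/150]
  115 → host 2 (new)  [load 115/150]
  45 → host 1  [load 95/150]
  70 → host 3 (new)  [load 70/150]
  35 → host 1  [load 130/150]
  45 → host 3  [load 115/150]
  50 → host 4 (new)  [load 50/150]
  135 → host 5 (new)  [load 135/150]
5 hosts opened.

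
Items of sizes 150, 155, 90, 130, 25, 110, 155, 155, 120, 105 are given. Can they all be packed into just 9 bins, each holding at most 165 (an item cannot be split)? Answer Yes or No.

Yes

A valid assignment using 9 bins:
  bin 1: 155 = 155
  bin 2: 155 = 155
  bin 3: 155 = 155
  bin 4: 150 = 150
  bin 5: 130 + 25 = 155
  bin 6: 120 = 120
  bin 7: 110 = 110
  bin 8: 105 = 105
  bin 9: 90 = 90
Every load is within 165, so 9 bins suffice.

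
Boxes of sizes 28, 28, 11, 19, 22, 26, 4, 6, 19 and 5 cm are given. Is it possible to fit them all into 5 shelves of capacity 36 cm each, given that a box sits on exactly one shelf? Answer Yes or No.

Total = 168 cm; ⌈168/36⌉ = 5.
6 boxes each exceed half the capacity and cannot share a shelf, forcing at least 6 shelves.
At least 6 shelves are required, but only 5 are allowed.

No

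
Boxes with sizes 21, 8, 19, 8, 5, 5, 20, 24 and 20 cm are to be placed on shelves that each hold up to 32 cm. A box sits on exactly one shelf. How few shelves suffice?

5

Total = 24 + 21 + 20 + 20 + 19 + 8 + 8 + 5 + 5 = 130 cm.
Lower bound: ⌈130/32⌉ = 5 shelves.
A packing using 5 shelves:
  shelf 1: 24 + 8 = 32
  shelf 2: 21 + 8 = 29
  shelf 3: 20 + 5 + 5 = 30
  shelf 4: 20 = 20
  shelf 5: 19 = 19
This matches the lower bound, so 5 is optimal.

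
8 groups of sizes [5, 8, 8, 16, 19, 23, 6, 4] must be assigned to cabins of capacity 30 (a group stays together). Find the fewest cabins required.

Total = 23 + 19 + 16 + 8 + 8 + 6 + 5 + 4 = 89.
Lower bound: ⌈89/30⌉ = 3 cabins.
A packing using 4 cabins:
  cabin 1: 23 + 6 = 29
  cabin 2: 19 + 8 = 27
  cabin 3: 16 + 8 + 5 = 29
  cabin 4: 4 = 4
No arrangement into 3 cabins stays within capacity, so 4 is optimal.

4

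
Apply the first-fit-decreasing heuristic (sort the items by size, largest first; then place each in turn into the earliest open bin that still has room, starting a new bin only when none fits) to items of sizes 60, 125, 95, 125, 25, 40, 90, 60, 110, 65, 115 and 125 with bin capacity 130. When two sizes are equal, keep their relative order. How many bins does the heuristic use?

Sorted descending: 125, 125, 125, 115, 110, 95, 90, 65, 60, 60, 40, 25.
  125 → bin 1 (new)  [load 125/130]
  125 → bin 2 (new)  [load 125/130]
  125 → bin 3 (new)  [load 125/130]
  115 → bin 4 (new)  [load 115/130]
  110 → bin 5 (new)  [load 110/130]
  95 → bin 6 (new)  [load 95/130]
  90 → bin 7 (new)  [load 90/130]
  65 → bin 8 (new)  [load 65/130]
  60 → bin 8  [load 125/130]
  60 → bin 9 (new)  [load 60/130]
  40 → bin 7  [load 130/130]
  25 → bin 6  [load 120/130]
9 bins opened.

9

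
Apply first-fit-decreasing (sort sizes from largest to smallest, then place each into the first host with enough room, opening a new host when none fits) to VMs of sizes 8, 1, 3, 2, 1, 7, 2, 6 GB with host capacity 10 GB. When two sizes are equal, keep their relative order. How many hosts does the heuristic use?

Sorted descending: 8, 7, 6, 3, 2, 2, 1, 1.
  8 → host 1 (new)  [load 8/10]
  7 → host 2 (new)  [load 7/10]
  6 → host 3 (new)  [load 6/10]
  3 → host 2  [load 10/10]
  2 → host 1  [load 10/10]
  2 → host 3  [load 8/10]
  1 → host 3  [load 9/10]
  1 → host 3  [load 10/10]
3 hosts opened.

3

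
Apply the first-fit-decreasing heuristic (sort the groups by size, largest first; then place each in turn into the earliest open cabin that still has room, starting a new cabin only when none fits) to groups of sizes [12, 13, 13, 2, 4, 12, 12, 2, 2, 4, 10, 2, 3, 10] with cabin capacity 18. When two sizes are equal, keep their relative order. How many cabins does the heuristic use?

7

Sorted descending: 13, 13, 12, 12, 12, 10, 10, 4, 4, 3, 2, 2, 2, 2.
  13 → cabin 1 (new)  [load 13/18]
  13 → cabin 2 (new)  [load 13/18]
  12 → cabin 3 (new)  [load 12/18]
  12 → cabin 4 (new)  [load 12/18]
  12 → cabin 5 (new)  [load 12/18]
  10 → cabin 6 (new)  [load 10/18]
  10 → cabin 7 (new)  [load 10/18]
  4 → cabin 1  [load 17/18]
  4 → cabin 2  [load 17/18]
  3 → cabin 3  [load 15/18]
  2 → cabin 3  [load 17/18]
  2 → cabin 4  [load 14/18]
  2 → cabin 4  [load 16/18]
  2 → cabin 4  [load 18/18]
7 cabins opened.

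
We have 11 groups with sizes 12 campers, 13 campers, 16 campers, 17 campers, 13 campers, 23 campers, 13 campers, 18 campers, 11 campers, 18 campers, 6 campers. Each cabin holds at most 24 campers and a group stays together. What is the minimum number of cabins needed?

9

Total = 23 + 18 + 18 + 17 + 16 + 13 + 13 + 13 + 12 + 11 + 6 = 160 campers.
Lower bound: ⌈160/24⌉ = 7 cabins.
Also, 8 groups each exceed 12 campers, and no two of those can share a cabin, so at least 8 cabins are needed.
A packing using 9 cabins:
  cabin 1: 23 = 23
  cabin 2: 18 + 6 = 24
  cabin 3: 18 = 18
  cabin 4: 17 = 17
  cabin 5: 16 = 16
  cabin 6: 13 + 11 = 24
  cabin 7: 13 = 13
  cabin 8: 13 = 13
  cabin 9: 12 = 12
No arrangement into 8 cabins stays within capacity, so 9 is optimal.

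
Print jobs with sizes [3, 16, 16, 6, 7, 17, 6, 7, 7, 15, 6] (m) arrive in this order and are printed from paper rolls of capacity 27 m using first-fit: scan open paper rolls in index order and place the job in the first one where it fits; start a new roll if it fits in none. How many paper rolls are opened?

5

  3 → roll 1 (new)  [load 3/27]
  16 → roll 1  [load 19/27]
  16 → roll 2 (new)  [load 16/27]
  6 → roll 1  [load 25/27]
  7 → roll 2  [load 23/27]
  17 → roll 3 (new)  [load 17/27]
  6 → roll 3  [load 23/27]
  7 → roll 4 (new)  [load 7/27]
  7 → roll 4  [load 14/27]
  15 → roll 5 (new)  [load 15/27]
  6 → roll 4  [load 20/27]
5 paper rolls opened.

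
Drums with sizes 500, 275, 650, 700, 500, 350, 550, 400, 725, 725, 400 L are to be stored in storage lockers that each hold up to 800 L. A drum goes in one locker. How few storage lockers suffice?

Total = 725 + 725 + 700 + 650 + 550 + 500 + 500 + 400 + 400 + 350 + 275 = 5775 L.
Lower bound: ⌈5775/800⌉ = 8 storage lockers.
A packing using 9 storage lockers:
  locker 1: 725 = 725
  locker 2: 725 = 725
  locker 3: 700 = 700
  locker 4: 650 = 650
  locker 5: 550 = 550
  locker 6: 500 + 275 = 775
  locker 7: 500 = 500
  locker 8: 400 + 400 = 800
  locker 9: 350 = 350
No arrangement into 8 storage lockers stays within capacity, so 9 is optimal.

9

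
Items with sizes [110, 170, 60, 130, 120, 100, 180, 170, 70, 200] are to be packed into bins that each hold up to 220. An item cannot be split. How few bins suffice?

Total = 200 + 180 + 170 + 170 + 130 + 120 + 110 + 100 + 70 + 60 = 1310.
Lower bound: ⌈1310/220⌉ = 6 bins.
A packing using 7 bins:
  bin 1: 200 = 200
  bin 2: 180 = 180
  bin 3: 170 = 170
  bin 4: 170 = 170
  bin 5: 130 + 70 = 200
  bin 6: 120 + 100 = 220
  bin 7: 110 + 60 = 170
No arrangement into 6 bins stays within capacity, so 7 is optimal.

7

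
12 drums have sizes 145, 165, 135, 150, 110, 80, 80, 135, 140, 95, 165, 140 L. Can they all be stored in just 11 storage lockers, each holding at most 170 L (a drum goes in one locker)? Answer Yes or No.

Yes

A valid assignment using 11 storage lockers:
  locker 1: 165 = 165
  locker 2: 165 = 165
  locker 3: 150 = 150
  locker 4: 145 = 145
  locker 5: 140 = 140
  locker 6: 140 = 140
  locker 7: 135 = 135
  locker 8: 135 = 135
  locker 9: 110 = 110
  locker 10: 95 = 95
  locker 11: 80 + 80 = 160
Every load is within 170 L, so 11 storage lockers suffice.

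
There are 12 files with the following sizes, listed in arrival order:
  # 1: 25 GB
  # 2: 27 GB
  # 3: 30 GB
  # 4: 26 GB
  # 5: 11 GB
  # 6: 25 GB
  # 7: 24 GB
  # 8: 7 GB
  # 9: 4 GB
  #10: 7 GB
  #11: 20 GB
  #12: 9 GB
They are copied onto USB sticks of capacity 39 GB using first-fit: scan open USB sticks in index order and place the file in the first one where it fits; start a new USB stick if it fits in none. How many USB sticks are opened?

7

  25 → USB stick 1 (new)  [load 25/39]
  27 → USB stick 2 (new)  [load 27/39]
  30 → USB stick 3 (new)  [load 30/39]
  26 → USB stick 4 (new)  [load 26/39]
  11 → USB stick 1  [load 36/39]
  25 → USB stick 5 (new)  [load 25/39]
  24 → USB stick 6 (new)  [load 24/39]
  7 → USB stick 2  [load 34/39]
  4 → USB stick 2  [load 38/39]
  7 → USB stick 3  [load 37/39]
  20 → USB stick 7 (new)  [load 20/39]
  9 → USB stick 4  [load 35/39]
7 USB sticks opened.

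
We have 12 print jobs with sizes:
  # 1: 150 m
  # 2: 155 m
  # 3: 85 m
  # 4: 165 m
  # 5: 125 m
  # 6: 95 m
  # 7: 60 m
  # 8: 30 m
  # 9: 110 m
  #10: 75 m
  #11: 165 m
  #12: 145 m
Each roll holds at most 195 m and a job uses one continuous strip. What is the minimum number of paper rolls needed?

8

Total = 165 + 165 + 155 + 150 + 145 + 125 + 110 + 95 + 85 + 75 + 60 + 30 = 1360 m.
Lower bound: ⌈1360/195⌉ = 7 paper rolls.
A packing using 8 paper rolls:
  roll 1: 165 + 30 = 195
  roll 2: 165 = 165
  roll 3: 155 = 155
  roll 4: 150 = 150
  roll 5: 145 = 145
  roll 6: 125 + 60 = 185
  roll 7: 110 + 85 = 195
  roll 8: 95 + 75 = 170
No arrangement into 7 paper rolls stays within capacity, so 8 is optimal.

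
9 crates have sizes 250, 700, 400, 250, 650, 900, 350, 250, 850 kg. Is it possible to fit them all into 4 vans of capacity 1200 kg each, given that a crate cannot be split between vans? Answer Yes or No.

A valid assignment using 4 vans:
  van 1: 900 + 250 = 1150
  van 2: 850 + 350 = 1200
  van 3: 700 + 400 = 1100
  van 4: 650 + 250 + 250 = 1150
Every load is within 1200 kg, so 4 vans suffice.

Yes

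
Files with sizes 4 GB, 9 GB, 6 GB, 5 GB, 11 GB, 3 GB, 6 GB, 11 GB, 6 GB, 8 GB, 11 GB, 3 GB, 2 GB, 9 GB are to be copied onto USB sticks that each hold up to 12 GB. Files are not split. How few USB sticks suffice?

9

Total = 11 + 11 + 11 + 9 + 9 + 8 + 6 + 6 + 6 + 5 + 4 + 3 + 3 + 2 = 94 GB.
Lower bound: ⌈94/12⌉ = 8 USB sticks.
A packing using 9 USB sticks:
  USB stick 1: 11 = 11
  USB stick 2: 11 = 11
  USB stick 3: 11 = 11
  USB stick 4: 9 + 3 = 12
  USB stick 5: 9 + 3 = 12
  USB stick 6: 8 + 4 = 12
  USB stick 7: 6 + 6 = 12
  USB stick 8: 6 + 5 = 11
  USB stick 9: 2 = 2
No arrangement into 8 USB sticks stays within capacity, so 9 is optimal.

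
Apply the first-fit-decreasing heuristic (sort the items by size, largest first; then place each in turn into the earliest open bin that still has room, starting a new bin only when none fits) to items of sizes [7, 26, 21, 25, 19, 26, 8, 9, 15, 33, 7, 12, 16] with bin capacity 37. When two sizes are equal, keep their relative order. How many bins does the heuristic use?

Sorted descending: 33, 26, 26, 25, 21, 19, 16, 15, 12, 9, 8, 7, 7.
  33 → bin 1 (new)  [load 33/37]
  26 → bin 2 (new)  [load 26/37]
  26 → bin 3 (new)  [load 26/37]
  25 → bin 4 (new)  [load 25/37]
  21 → bin 5 (new)  [load 21/37]
  19 → bin 6 (new)  [load 19/37]
  16 → bin 5  [load 37/37]
  15 → bin 6  [load 34/37]
  12 → bin 4  [load 37/37]
  9 → bin 2  [load 35/37]
  8 → bin 3  [load 34/37]
  7 → bin 7 (new)  [load 7/37]
  7 → bin 7  [load 14/37]
7 bins opened.

7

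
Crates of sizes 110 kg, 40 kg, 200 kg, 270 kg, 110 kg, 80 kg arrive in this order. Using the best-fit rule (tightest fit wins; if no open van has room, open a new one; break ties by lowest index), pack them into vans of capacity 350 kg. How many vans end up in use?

3

  110 → van 1 (new)  [load 110/350]
  40 → van 1  [load 150/350]
  200 → van 1  [load 350/350]
  270 → van 2 (new)  [load 270/350]
  110 → van 3 (new)  [load 110/350]
  80 → van 2  [load 350/350]
3 vans opened.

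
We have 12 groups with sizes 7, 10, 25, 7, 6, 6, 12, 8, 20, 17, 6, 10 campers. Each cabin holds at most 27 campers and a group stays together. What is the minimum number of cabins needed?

Total = 25 + 20 + 17 + 12 + 10 + 10 + 8 + 7 + 7 + 6 + 6 + 6 = 134 campers.
Lower bound: ⌈134/27⌉ = 5 cabins.
A packing using 6 cabins:
  cabin 1: 25 = 25
  cabin 2: 20 + 7 = 27
  cabin 3: 17 + 10 = 27
  cabin 4: 12 + 10 = 22
  cabin 5: 8 + 7 + 6 + 6 = 27
  cabin 6: 6 = 6
No arrangement into 5 cabins stays within capacity, so 6 is optimal.

6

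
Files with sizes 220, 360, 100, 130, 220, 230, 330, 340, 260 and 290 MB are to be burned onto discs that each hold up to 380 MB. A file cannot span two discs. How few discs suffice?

Total = 360 + 340 + 330 + 290 + 260 + 230 + 220 + 220 + 130 + 100 = 2480 MB.
Lower bound: ⌈2480/380⌉ = 7 discs.
Also, 8 files each exceed 190 MB, and no two of those can share a disc, so at least 8 discs are needed.
A packing using 8 discs:
  disc 1: 360 = 360
  disc 2: 340 = 340
  disc 3: 330 = 330
  disc 4: 290 = 290
  disc 5: 260 + 100 = 360
  disc 6: 230 + 130 = 360
  disc 7: 220 = 220
  disc 8: 220 = 220
This matches the lower bound, so 8 is optimal.

8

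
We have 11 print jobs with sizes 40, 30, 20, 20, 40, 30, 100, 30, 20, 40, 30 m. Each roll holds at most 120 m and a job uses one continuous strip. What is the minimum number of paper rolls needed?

4

Total = 100 + 40 + 40 + 40 + 30 + 30 + 30 + 30 + 20 + 20 + 20 = 400 m.
Lower bound: ⌈400/120⌉ = 4 paper rolls.
A packing using 4 paper rolls:
  roll 1: 100 + 20 = 120
  roll 2: 40 + 40 + 40 = 120
  roll 3: 30 + 30 + 30 + 30 = 120
  roll 4: 20 + 20 = 40
This matches the lower bound, so 4 is optimal.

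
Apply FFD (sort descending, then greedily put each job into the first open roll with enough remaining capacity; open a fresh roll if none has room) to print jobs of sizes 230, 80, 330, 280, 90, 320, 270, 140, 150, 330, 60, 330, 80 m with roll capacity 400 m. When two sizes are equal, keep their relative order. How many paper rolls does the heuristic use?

8

Sorted descending: 330, 330, 330, 320, 280, 270, 230, 150, 140, 90, 80, 80, 60.
  330 → roll 1 (new)  [load 330/400]
  330 → roll 2 (new)  [load 330/400]
  330 → roll 3 (new)  [load 330/400]
  320 → roll 4 (new)  [load 320/400]
  280 → roll 5 (new)  [load 280/400]
  270 → roll 6 (new)  [load 270/400]
  230 → roll 7 (new)  [load 230/400]
  150 → roll 7  [load 380/400]
  140 → roll 8 (new)  [load 140/400]
  90 → roll 5  [load 370/400]
  80 → roll 4  [load 400/400]
  80 → roll 6  [load 350/400]
  60 → roll 1  [load 390/400]
8 paper rolls opened.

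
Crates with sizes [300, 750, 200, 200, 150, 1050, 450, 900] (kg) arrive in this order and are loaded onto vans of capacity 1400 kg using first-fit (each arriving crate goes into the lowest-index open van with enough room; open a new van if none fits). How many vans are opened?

3

  300 → van 1 (new)  [load 300/1400]
  750 → van 1  [load 1050/1400]
  200 → van 1  [load 1250/1400]
  200 → van 2 (new)  [load 200/1400]
  150 → van 1  [load 1400/1400]
  1050 → van 2  [load 1250/1400]
  450 → van 3 (new)  [load 450/1400]
  900 → van 3  [load 1350/1400]
3 vans opened.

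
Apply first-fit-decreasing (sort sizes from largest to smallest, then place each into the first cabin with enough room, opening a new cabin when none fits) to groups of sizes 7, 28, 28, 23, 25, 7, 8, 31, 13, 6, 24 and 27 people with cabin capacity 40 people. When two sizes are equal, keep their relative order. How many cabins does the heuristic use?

Sorted descending: 31, 28, 28, 27, 25, 24, 23, 13, 8, 7, 7, 6.
  31 → cabin 1 (new)  [load 31/40]
  28 → cabin 2 (new)  [load 28/40]
  28 → cabin 3 (new)  [load 28/40]
  27 → cabin 4 (new)  [load 27/40]
  25 → cabin 5 (new)  [load 25/40]
  24 → cabin 6 (new)  [load 24/40]
  23 → cabin 7 (new)  [load 23/40]
  13 → cabin 4  [load 40/40]
  8 → cabin 1  [load 39/40]
  7 → cabin 2  [load 35/40]
  7 → cabin 3  [load 35/40]
  6 → cabin 5  [load 31/40]
7 cabins opened.

7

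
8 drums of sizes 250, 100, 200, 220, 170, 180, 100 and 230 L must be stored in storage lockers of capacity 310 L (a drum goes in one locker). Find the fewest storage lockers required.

Total = 250 + 230 + 220 + 200 + 180 + 170 + 100 + 100 = 1450 L.
Lower bound: ⌈1450/310⌉ = 5 storage lockers.
Also, 6 drums each exceed 155 L, and no two of those can share a locker, so at least 6 storage lockers are needed.
A packing using 6 storage lockers:
  locker 1: 250 = 250
  locker 2: 230 = 230
  locker 3: 220 = 220
  locker 4: 200 + 100 = 300
  locker 5: 180 + 100 = 280
  locker 6: 170 = 170
This matches the lower bound, so 6 is optimal.

6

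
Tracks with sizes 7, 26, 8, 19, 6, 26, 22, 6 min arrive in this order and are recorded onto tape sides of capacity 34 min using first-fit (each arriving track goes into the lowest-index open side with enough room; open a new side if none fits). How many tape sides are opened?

  7 → side 1 (new)  [load 7/34]
  26 → side 1  [load 33/34]
  8 → side 2 (new)  [load 8/34]
  19 → side 2  [load 27/34]
  6 → side 2  [load 33/34]
  26 → side 3 (new)  [load 26/34]
  22 → side 4 (new)  [load 22/34]
  6 → side 3  [load 32/34]
4 tape sides opened.

4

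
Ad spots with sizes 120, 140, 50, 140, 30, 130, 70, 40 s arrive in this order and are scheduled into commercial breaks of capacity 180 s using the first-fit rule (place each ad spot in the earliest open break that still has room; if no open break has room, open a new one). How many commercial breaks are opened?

  120 → break 1 (new)  [load 120/180]
  140 → break 2 (new)  [load 140/180]
  50 → break 1  [load 170/180]
  140 → break 3 (new)  [load 140/180]
  30 → break 2  [load 170/180]
  130 → break 4 (new)  [load 130/180]
  70 → break 5 (new)  [load 70/180]
  40 → break 3  [load 180/180]
5 commercial breaks opened.

5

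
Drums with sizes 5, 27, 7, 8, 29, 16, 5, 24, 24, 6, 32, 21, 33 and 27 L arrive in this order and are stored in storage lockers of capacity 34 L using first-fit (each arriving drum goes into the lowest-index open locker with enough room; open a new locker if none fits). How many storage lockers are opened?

9

  5 → locker 1 (new)  [load 5/34]
  27 → locker 1  [load 32/34]
  7 → locker 2 (new)  [load 7/34]
  8 → locker 2  [load 15/34]
  29 → locker 3 (new)  [load 29/34]
  16 → locker 2  [load 31/34]
  5 → locker 3  [load 34/34]
  24 → locker 4 (new)  [load 24/34]
  24 → locker 5 (new)  [load 24/34]
  6 → locker 4  [load 30/34]
  32 → locker 6 (new)  [load 32/34]
  21 → locker 7 (new)  [load 21/34]
  33 → locker 8 (new)  [load 33/34]
  27 → locker 9 (new)  [load 27/34]
9 storage lockers opened.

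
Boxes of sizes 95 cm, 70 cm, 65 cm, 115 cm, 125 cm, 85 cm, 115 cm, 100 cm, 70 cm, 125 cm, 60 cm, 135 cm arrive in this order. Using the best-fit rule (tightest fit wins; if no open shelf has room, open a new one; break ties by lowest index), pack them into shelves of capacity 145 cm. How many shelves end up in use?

  95 → shelf 1 (new)  [load 95/145]
  70 → shelf 2 (new)  [load 70/145]
  65 → shelf 2  [load 135/145]
  115 → shelf 3 (new)  [load 115/145]
  125 → shelf 4 (new)  [load 125/145]
  85 → shelf 5 (new)  [load 85/145]
  115 → shelf 6 (new)  [load 115/145]
  100 → shelf 7 (new)  [load 100/145]
  70 → shelf 8 (new)  [load 70/145]
  125 → shelf 9 (new)  [load 125/145]
  60 → shelf 5  [load 145/145]
  135 → shelf 10 (new)  [load 135/145]
10 shelves opened.

10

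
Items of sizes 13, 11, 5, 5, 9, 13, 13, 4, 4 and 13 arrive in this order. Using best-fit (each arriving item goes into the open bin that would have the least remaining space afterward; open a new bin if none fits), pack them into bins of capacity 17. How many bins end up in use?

6

  13 → bin 1 (new)  [load 13/17]
  11 → bin 2 (new)  [load 11/17]
  5 → bin 2  [load 16/17]
  5 → bin 3 (new)  [load 5/17]
  9 → bin 3  [load 14/17]
  13 → bin 4 (new)  [load 13/17]
  13 → bin 5 (new)  [load 13/17]
  4 → bin 1  [load 17/17]
  4 → bin 4  [load 17/17]
  13 → bin 6 (new)  [load 13/17]
6 bins opened.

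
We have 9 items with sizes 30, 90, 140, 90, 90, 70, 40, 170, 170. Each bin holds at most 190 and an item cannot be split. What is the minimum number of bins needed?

5

Total = 170 + 170 + 140 + 90 + 90 + 90 + 70 + 40 + 30 = 890.
Lower bound: ⌈890/190⌉ = 5 bins.
A packing using 5 bins:
  bin 1: 170 = 170
  bin 2: 170 = 170
  bin 3: 140 + 40 = 180
  bin 4: 90 + 90 = 180
  bin 5: 90 + 70 + 30 = 190
This matches the lower bound, so 5 is optimal.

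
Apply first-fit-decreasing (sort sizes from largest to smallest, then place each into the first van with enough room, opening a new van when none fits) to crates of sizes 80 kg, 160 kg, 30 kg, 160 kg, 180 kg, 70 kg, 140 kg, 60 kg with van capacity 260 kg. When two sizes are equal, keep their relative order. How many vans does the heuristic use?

4

Sorted descending: 180, 160, 160, 140, 80, 70, 60, 30.
  180 → van 1 (new)  [load 180/260]
  160 → van 2 (new)  [load 160/260]
  160 → van 3 (new)  [load 160/260]
  140 → van 4 (new)  [load 140/260]
  80 → van 1  [load 260/260]
  70 → van 2  [load 230/260]
  60 → van 3  [load 220/260]
  30 → van 2  [load 260/260]
4 vans opened.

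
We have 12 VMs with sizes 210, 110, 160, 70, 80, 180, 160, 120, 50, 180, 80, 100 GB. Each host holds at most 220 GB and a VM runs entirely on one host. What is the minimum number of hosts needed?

8

Total = 210 + 180 + 180 + 160 + 160 + 120 + 110 + 100 + 80 + 80 + 70 + 50 = 1500 GB.
Lower bound: ⌈1500/220⌉ = 7 hosts.
A packing using 8 hosts:
  host 1: 210 = 210
  host 2: 180 = 180
  host 3: 180 = 180
  host 4: 160 + 50 = 210
  host 5: 160 = 160
  host 6: 120 + 100 = 220
  host 7: 110 + 80 = 190
  host 8: 80 + 70 = 150
No arrangement into 7 hosts stays within capacity, so 8 is optimal.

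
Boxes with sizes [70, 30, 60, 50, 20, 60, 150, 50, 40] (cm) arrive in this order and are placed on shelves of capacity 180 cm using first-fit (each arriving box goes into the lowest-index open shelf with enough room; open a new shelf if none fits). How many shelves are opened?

4

  70 → shelf 1 (new)  [load 70/180]
  30 → shelf 1  [load 100/180]
  60 → shelf 1  [load 160/180]
  50 → shelf 2 (new)  [load 50/180]
  20 → shelf 1  [load 180/180]
  60 → shelf 2  [load 110/180]
  150 → shelf 3 (new)  [load 150/180]
  50 → shelf 2  [load 160/180]
  40 → shelf 4 (new)  [load 40/180]
4 shelves opened.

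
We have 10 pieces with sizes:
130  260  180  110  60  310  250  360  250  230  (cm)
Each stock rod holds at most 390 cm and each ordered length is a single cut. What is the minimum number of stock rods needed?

Total = 360 + 310 + 260 + 250 + 250 + 230 + 180 + 130 + 110 + 60 = 2140 cm.
Lower bound: ⌈2140/390⌉ = 6 stock rods.
A packing using 7 stock rods:
  stock rod 1: 360 = 360
  stock rod 2: 310 + 60 = 370
  stock rod 3: 260 + 130 = 390
  stock rod 4: 250 + 110 = 360
  stock rod 5: 250 = 250
  stock rod 6: 230 = 230
  stock rod 7: 180 = 180
No arrangement into 6 stock rods stays within capacity, so 7 is optimal.

7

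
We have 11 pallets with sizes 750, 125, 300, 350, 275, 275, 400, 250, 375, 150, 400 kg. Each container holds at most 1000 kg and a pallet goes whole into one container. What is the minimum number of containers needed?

4

Total = 750 + 400 + 400 + 375 + 350 + 300 + 275 + 275 + 250 + 150 + 125 = 3650 kg.
Lower bound: ⌈3650/1000⌉ = 4 containers.
A packing using 4 containers:
  container 1: 750 + 250 = 1000
  container 2: 400 + 400 + 150 = 950
  container 3: 375 + 350 + 275 = 1000
  container 4: 300 + 275 + 125 = 700
This matches the lower bound, so 4 is optimal.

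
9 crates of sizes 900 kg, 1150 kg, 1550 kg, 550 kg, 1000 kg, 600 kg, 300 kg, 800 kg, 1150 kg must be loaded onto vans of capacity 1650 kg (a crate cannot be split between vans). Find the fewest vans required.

6

Total = 1550 + 1150 + 1150 + 1000 + 900 + 800 + 600 + 550 + 300 = 8000 kg.
Lower bound: ⌈8000/1650⌉ = 5 vans.
A packing using 6 vans:
  van 1: 1550 = 1550
  van 2: 1150 + 300 = 1450
  van 3: 1150 = 1150
  van 4: 1000 + 600 = 1600
  van 5: 900 + 550 = 1450
  van 6: 800 = 800
No arrangement into 5 vans stays within capacity, so 6 is optimal.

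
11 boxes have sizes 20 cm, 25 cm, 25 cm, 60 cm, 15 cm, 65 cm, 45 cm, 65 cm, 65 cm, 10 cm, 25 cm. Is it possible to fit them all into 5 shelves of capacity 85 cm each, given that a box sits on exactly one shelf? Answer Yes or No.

No

Total = 420 cm; ⌈420/85⌉ = 5.
The bound of 5 does not rule out 5, but exhaustive search shows no assignment into 5 shelves of capacity 85 cm exists — the minimum is 6.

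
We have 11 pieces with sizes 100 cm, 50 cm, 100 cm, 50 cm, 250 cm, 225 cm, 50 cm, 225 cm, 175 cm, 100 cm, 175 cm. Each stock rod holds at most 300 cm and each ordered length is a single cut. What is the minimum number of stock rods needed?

6

Total = 250 + 225 + 225 + 175 + 175 + 100 + 100 + 100 + 50 + 50 + 50 = 1500 cm.
Lower bound: ⌈1500/300⌉ = 5 stock rods.
A packing using 6 stock rods:
  stock rod 1: 250 + 50 = 300
  stock rod 2: 225 + 50 = 275
  stock rod 3: 225 + 50 = 275
  stock rod 4: 175 + 100 = 275
  stock rod 5: 175 + 100 = 275
  stock rod 6: 100 = 100
No arrangement into 5 stock rods stays within capacity, so 6 is optimal.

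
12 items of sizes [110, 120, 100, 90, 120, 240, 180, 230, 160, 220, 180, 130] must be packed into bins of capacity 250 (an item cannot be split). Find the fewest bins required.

Total = 240 + 230 + 220 + 180 + 180 + 160 + 130 + 120 + 120 + 110 + 100 + 90 = 1880.
Lower bound: ⌈1880/250⌉ = 8 bins.
A packing using 9 bins:
  bin 1: 240 = 240
  bin 2: 230 = 230
  bin 3: 220 = 220
  bin 4: 180 = 180
  bin 5: 180 = 180
  bin 6: 160 + 90 = 250
  bin 7: 130 + 120 = 250
  bin 8: 120 + 110 = 230
  bin 9: 100 = 100
No arrangement into 8 bins stays within capacity, so 9 is optimal.

9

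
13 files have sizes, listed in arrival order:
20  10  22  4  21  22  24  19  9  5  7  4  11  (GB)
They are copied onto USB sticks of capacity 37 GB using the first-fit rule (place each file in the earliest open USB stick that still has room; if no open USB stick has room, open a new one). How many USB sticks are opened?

6

  20 → USB stick 1 (new)  [load 20/37]
  10 → USB stick 1  [load 30/37]
  22 → USB stick 2 (new)  [load 22/37]
  4 → USB stick 1  [load 34/37]
  21 → USB stick 3 (new)  [load 21/37]
  22 → USB stick 4 (new)  [load 22/37]
  24 → USB stick 5 (new)  [load 24/37]
  19 → USB stick 6 (new)  [load 19/37]
  9 → USB stick 2  [load 31/37]
  5 → USB stick 2  [load 36/37]
  7 → USB stick 3  [load 28/37]
  4 → USB stick 3  [load 32/37]
  11 → USB stick 4  [load 33/37]
6 USB sticks opened.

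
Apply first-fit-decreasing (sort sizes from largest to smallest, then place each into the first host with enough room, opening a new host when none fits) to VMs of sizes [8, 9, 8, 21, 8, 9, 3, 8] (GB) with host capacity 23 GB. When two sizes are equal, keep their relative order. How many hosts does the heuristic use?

Sorted descending: 21, 9, 9, 8, 8, 8, 8, 3.
  21 → host 1 (new)  [load 21/23]
  9 → host 2 (new)  [load 9/23]
  9 → host 2  [load 18/23]
  8 → host 3 (new)  [load 8/23]
  8 → host 3  [load 16/23]
  8 → host 4 (new)  [load 8/23]
  8 → host 4  [load 16/23]
  3 → host 2  [load 21/23]
4 hosts opened.

4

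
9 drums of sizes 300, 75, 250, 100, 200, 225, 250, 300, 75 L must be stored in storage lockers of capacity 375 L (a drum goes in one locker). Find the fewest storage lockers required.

6

Total = 300 + 300 + 250 + 250 + 225 + 200 + 100 + 75 + 75 = 1775 L.
Lower bound: ⌈1775/375⌉ = 5 storage lockers.
Also, 6 drums each exceed 375/2 L, and no two of those can share a locker, so at least 6 storage lockers are needed.
A packing using 6 storage lockers:
  locker 1: 300 + 75 = 375
  locker 2: 300 + 75 = 375
  locker 3: 250 + 100 = 350
  locker 4: 250 = 250
  locker 5: 225 = 225
  locker 6: 200 = 200
This matches the lower bound, so 6 is optimal.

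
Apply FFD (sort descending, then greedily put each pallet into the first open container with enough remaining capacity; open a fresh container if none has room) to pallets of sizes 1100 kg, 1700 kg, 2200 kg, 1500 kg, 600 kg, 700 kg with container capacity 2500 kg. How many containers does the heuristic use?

Sorted descending: 2200, 1700, 1500, 1100, 700, 600.
  2200 → container 1 (new)  [load 2200/2500]
  1700 → container 2 (new)  [load 1700/2500]
  1500 → container 3 (new)  [load 1500/2500]
  1100 → container 4 (new)  [load 1100/2500]
  700 → container 2  [load 2400/2500]
  600 → container 3  [load 2100/2500]
4 containers opened.

4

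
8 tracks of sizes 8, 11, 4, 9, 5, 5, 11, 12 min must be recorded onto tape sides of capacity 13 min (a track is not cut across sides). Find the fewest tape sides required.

Total = 12 + 11 + 11 + 9 + 8 + 5 + 5 + 4 = 65 min.
Lower bound: ⌈65/13⌉ = 5 tape sides.
A packing using 6 tape sides:
  side 1: 12 = 12
  side 2: 11 = 11
  side 3: 11 = 11
  side 4: 9 + 4 = 13
  side 5: 8 + 5 = 13
  side 6: 5 = 5
No arrangement into 5 tape sides stays within capacity, so 6 is optimal.

6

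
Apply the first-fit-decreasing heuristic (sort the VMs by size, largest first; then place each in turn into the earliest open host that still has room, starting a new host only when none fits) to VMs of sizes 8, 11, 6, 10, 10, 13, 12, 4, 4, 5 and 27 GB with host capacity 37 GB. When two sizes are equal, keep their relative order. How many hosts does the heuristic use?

3

Sorted descending: 27, 13, 12, 11, 10, 10, 8, 6, 5, 4, 4.
  27 → host 1 (new)  [load 27/37]
  13 → host 2 (new)  [load 13/37]
  12 → host 2  [load 25/37]
  11 → host 2  [load 36/37]
  10 → host 1  [load 37/37]
  10 → host 3 (new)  [load 10/37]
  8 → host 3  [load 18/37]
  6 → host 3  [load 24/37]
  5 → host 3  [load 29/37]
  4 → host 3  [load 33/37]
  4 → host 3  [load 37/37]
3 hosts opened.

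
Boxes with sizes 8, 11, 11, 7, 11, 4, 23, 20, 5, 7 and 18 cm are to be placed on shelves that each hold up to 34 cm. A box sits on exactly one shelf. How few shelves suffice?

4

Total = 23 + 20 + 18 + 11 + 11 + 11 + 8 + 7 + 7 + 5 + 4 = 125 cm.
Lower bound: ⌈125/34⌉ = 4 shelves.
A packing using 4 shelves:
  shelf 1: 23 + 11 = 34
  shelf 2: 20 + 11 = 31
  shelf 3: 18 + 11 + 5 = 34
  shelf 4: 8 + 7 + 7 + 4 = 26
This matches the lower bound, so 4 is optimal.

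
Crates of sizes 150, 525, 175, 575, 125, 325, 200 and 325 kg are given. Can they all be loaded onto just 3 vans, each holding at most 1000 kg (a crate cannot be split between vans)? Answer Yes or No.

A valid assignment using 3 vans:
  van 1: 575 + 325 = 900
  van 2: 525 + 325 + 150 = 1000
  van 3: 200 + 175 + 125 = 500
Every load is within 1000 kg, so 3 vans suffice.

Yes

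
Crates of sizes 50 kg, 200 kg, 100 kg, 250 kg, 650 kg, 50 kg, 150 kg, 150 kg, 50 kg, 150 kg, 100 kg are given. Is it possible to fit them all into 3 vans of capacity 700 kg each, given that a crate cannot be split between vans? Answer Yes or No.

A valid assignment using 3 vans:
  van 1: 650 + 50 = 700
  van 2: 250 + 200 + 150 + 100 = 700
  van 3: 150 + 150 + 100 + 50 + 50 = 500
Every load is within 700 kg, so 3 vans suffice.

Yes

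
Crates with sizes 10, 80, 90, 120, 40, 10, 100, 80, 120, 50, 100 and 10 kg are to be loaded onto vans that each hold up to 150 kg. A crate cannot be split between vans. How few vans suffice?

7

Total = 120 + 120 + 100 + 100 + 90 + 80 + 80 + 50 + 40 + 10 + 10 + 10 = 810 kg.
Lower bound: ⌈810/150⌉ = 6 vans.
Also, 7 crates each exceed 75 kg, and no two of those can share a van, so at least 7 vans are needed.
A packing using 7 vans:
  van 1: 120 + 10 + 10 + 10 = 150
  van 2: 120 = 120
  van 3: 100 + 50 = 150
  van 4: 100 + 40 = 140
  van 5: 90 = 90
  van 6: 80 = 80
  van 7: 80 = 80
This matches the lower bound, so 7 is optimal.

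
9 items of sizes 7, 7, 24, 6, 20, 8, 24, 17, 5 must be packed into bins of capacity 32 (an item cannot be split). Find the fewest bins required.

4

Total = 24 + 24 + 20 + 17 + 8 + 7 + 7 + 6 + 5 = 118.
Lower bound: ⌈118/32⌉ = 4 bins.
A packing using 4 bins:
  bin 1: 24 + 8 = 32
  bin 2: 24 + 7 = 31
  bin 3: 20 + 7 + 5 = 32
  bin 4: 17 + 6 = 23
This matches the lower bound, so 4 is optimal.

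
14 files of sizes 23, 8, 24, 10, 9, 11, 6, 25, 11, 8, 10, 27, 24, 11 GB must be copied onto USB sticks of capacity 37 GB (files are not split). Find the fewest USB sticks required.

6

Total = 27 + 25 + 24 + 24 + 23 + 11 + 11 + 11 + 10 + 10 + 9 + 8 + 8 + 6 = 207 GB.
Lower bound: ⌈207/37⌉ = 6 USB sticks.
A packing using 6 USB sticks:
  USB stick 1: 27 + 10 = 37
  USB stick 2: 25 + 11 = 36
  USB stick 3: 24 + 11 = 35
  USB stick 4: 24 + 11 = 35
  USB stick 5: 23 + 10 = 33
  USB stick 6: 9 + 8 + 8 + 6 = 31
This matches the lower bound, so 6 is optimal.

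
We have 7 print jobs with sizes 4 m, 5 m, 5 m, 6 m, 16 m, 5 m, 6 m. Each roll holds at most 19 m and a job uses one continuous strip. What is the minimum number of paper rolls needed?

Total = 16 + 6 + 6 + 5 + 5 + 5 + 4 = 47 m.
Lower bound: ⌈47/19⌉ = 3 paper rolls.
A packing using 3 paper rolls:
  roll 1: 16 = 16
  roll 2: 6 + 6 + 5 = 17
  roll 3: 5 + 5 + 4 = 14
This matches the lower bound, so 3 is optimal.

3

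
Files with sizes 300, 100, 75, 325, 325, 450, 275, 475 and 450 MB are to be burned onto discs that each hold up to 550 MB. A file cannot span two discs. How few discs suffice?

Total = 475 + 450 + 450 + 325 + 325 + 300 + 275 + 100 + 75 = 2775 MB.
Lower bound: ⌈2775/550⌉ = 6 discs.
A packing using 7 discs:
  disc 1: 475 + 75 = 550
  disc 2: 450 + 100 = 550
  disc 3: 450 = 450
  disc 4: 325 = 325
  disc 5: 325 = 325
  disc 6: 300 = 300
  disc 7: 275 = 275
No arrangement into 6 discs stays within capacity, so 7 is optimal.

7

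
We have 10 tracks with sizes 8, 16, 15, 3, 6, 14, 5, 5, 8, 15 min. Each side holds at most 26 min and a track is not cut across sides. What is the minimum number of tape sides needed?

4

Total = 16 + 15 + 15 + 14 + 8 + 8 + 6 + 5 + 5 + 3 = 95 min.
Lower bound: ⌈95/26⌉ = 4 tape sides.
A packing using 4 tape sides:
  side 1: 16 + 8 = 24
  side 2: 15 + 8 + 3 = 26
  side 3: 15 + 6 + 5 = 26
  side 4: 14 + 5 = 19
This matches the lower bound, so 4 is optimal.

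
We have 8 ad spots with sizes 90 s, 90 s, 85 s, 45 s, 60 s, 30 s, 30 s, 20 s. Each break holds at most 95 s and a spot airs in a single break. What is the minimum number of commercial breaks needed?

Total = 90 + 90 + 85 + 60 + 45 + 30 + 30 + 20 = 450 s.
Lower bound: ⌈450/95⌉ = 5 commercial breaks.
A packing using 5 commercial breaks:
  break 1: 90 = 90
  break 2: 90 = 90
  break 3: 85 = 85
  break 4: 60 + 30 = 90
  break 5: 45 + 30 + 20 = 95
This matches the lower bound, so 5 is optimal.

5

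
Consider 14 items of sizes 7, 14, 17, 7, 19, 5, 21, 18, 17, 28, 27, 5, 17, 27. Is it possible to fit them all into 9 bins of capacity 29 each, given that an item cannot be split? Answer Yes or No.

Total = 229; ⌈229/29⌉ = 8.
9 items each exceed half the capacity and cannot share a bin, forcing at least 9 bins.
The bound of 9 does not rule out 9, but exhaustive search shows no assignment into 9 bins of capacity 29 exists — the minimum is 10.

No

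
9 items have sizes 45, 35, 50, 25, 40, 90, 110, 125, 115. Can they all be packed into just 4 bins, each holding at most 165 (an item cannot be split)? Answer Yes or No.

A valid assignment using 4 bins:
  bin 1: 125 + 40 = 165
  bin 2: 115 + 50 = 165
  bin 3: 110 + 45 = 155
  bin 4: 90 + 35 + 25 = 150
Every load is within 165, so 4 bins suffice.

Yes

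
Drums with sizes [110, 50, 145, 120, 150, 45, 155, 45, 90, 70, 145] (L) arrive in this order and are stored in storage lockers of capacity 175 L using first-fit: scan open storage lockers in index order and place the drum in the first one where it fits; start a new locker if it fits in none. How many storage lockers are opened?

8

  110 → locker 1 (new)  [load 110/175]
  50 → locker 1  [load 160/175]
  145 → locker 2 (new)  [load 145/175]
  120 → locker 3 (new)  [load 120/175]
  150 → locker 4 (new)  [load 150/175]
  45 → locker 3  [load 165/175]
  155 → locker 5 (new)  [load 155/175]
  45 → locker 6 (new)  [load 45/175]
  90 → locker 6  [load 135/175]
  70 → locker 7 (new)  [load 70/175]
  145 → locker 8 (new)  [load 145/175]
8 storage lockers opened.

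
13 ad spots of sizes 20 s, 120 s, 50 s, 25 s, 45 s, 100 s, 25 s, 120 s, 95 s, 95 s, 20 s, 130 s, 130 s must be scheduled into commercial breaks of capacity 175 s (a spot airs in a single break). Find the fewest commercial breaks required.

Total = 130 + 130 + 120 + 120 + 100 + 95 + 95 + 50 + 45 + 25 + 25 + 20 + 20 = 975 s.
Lower bound: ⌈975/175⌉ = 6 commercial breaks.
Also, 7 ad spots each exceed 175/2 s, and no two of those can share a break, so at least 7 commercial breaks are needed.
A packing using 7 commercial breaks:
  break 1: 130 + 45 = 175
  break 2: 130 + 25 + 20 = 175
  break 3: 120 + 50 = 170
  break 4: 120 + 25 + 20 = 165
  break 5: 100 = 100
  break 6: 95 = 95
  break 7: 95 = 95
This matches the lower bound, so 7 is optimal.

7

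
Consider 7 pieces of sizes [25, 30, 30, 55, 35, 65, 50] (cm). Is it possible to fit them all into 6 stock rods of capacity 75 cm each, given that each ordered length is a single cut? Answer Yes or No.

A valid assignment using 5 stock rods:
  stock rod 1: 65 = 65
  stock rod 2: 55 = 55
  stock rod 3: 50 + 25 = 75
  stock rod 4: 35 + 30 = 65
  stock rod 5: 30 = 30
That uses only 5 ≤ 6, so 6 stock rods are enough.

Yes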